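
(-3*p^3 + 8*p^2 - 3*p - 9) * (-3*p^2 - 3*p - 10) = 9*p^5 - 15*p^4 + 15*p^3 - 44*p^2 + 57*p + 90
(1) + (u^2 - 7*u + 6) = u^2 - 7*u + 7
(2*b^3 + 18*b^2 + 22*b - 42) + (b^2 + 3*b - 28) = 2*b^3 + 19*b^2 + 25*b - 70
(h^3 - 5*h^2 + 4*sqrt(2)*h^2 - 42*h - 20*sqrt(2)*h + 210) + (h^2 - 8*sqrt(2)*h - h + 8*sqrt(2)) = h^3 - 4*h^2 + 4*sqrt(2)*h^2 - 43*h - 28*sqrt(2)*h + 8*sqrt(2) + 210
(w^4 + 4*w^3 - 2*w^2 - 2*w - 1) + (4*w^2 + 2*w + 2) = w^4 + 4*w^3 + 2*w^2 + 1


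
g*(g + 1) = g^2 + g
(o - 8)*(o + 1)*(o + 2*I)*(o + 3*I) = o^4 - 7*o^3 + 5*I*o^3 - 14*o^2 - 35*I*o^2 + 42*o - 40*I*o + 48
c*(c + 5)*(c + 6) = c^3 + 11*c^2 + 30*c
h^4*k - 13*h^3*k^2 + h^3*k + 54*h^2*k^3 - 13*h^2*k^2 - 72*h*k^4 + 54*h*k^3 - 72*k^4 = (h - 6*k)*(h - 4*k)*(h - 3*k)*(h*k + k)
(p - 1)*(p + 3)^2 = p^3 + 5*p^2 + 3*p - 9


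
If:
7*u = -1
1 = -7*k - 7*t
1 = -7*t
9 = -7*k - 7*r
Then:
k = 0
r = -9/7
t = -1/7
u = -1/7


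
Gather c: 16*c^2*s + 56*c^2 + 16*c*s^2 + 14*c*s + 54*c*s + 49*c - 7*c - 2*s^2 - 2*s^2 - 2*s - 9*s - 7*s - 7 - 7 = c^2*(16*s + 56) + c*(16*s^2 + 68*s + 42) - 4*s^2 - 18*s - 14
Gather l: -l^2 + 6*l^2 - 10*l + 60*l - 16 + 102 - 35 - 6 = 5*l^2 + 50*l + 45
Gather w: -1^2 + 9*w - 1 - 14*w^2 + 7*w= -14*w^2 + 16*w - 2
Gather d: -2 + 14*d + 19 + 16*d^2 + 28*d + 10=16*d^2 + 42*d + 27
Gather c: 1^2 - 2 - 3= -4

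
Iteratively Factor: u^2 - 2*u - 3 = (u - 3)*(u + 1)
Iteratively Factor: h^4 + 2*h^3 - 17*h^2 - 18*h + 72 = (h + 4)*(h^3 - 2*h^2 - 9*h + 18) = (h + 3)*(h + 4)*(h^2 - 5*h + 6) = (h - 3)*(h + 3)*(h + 4)*(h - 2)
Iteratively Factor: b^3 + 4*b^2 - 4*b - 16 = (b + 2)*(b^2 + 2*b - 8) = (b - 2)*(b + 2)*(b + 4)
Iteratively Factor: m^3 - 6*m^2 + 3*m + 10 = (m + 1)*(m^2 - 7*m + 10) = (m - 5)*(m + 1)*(m - 2)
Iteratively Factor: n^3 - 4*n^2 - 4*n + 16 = (n - 2)*(n^2 - 2*n - 8) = (n - 2)*(n + 2)*(n - 4)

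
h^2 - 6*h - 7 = (h - 7)*(h + 1)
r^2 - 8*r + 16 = (r - 4)^2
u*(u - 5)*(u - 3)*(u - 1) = u^4 - 9*u^3 + 23*u^2 - 15*u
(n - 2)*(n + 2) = n^2 - 4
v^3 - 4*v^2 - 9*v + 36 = (v - 4)*(v - 3)*(v + 3)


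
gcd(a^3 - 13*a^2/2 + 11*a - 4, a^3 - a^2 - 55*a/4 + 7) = a^2 - 9*a/2 + 2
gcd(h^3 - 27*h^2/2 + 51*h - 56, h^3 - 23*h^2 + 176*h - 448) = h - 8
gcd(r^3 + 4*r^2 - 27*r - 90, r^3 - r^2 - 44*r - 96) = r + 3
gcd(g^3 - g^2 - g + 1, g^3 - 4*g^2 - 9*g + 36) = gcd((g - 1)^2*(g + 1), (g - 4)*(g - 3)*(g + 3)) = 1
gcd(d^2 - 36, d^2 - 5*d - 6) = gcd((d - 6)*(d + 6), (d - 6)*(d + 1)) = d - 6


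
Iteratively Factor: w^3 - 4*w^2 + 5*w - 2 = (w - 1)*(w^2 - 3*w + 2) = (w - 1)^2*(w - 2)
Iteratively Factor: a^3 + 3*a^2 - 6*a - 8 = (a + 4)*(a^2 - a - 2) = (a - 2)*(a + 4)*(a + 1)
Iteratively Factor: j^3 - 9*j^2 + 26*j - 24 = (j - 4)*(j^2 - 5*j + 6) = (j - 4)*(j - 2)*(j - 3)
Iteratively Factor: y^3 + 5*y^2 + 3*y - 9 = (y + 3)*(y^2 + 2*y - 3) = (y + 3)^2*(y - 1)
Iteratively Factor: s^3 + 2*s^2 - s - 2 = (s + 2)*(s^2 - 1) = (s + 1)*(s + 2)*(s - 1)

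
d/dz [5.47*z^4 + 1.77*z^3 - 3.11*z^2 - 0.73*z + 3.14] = 21.88*z^3 + 5.31*z^2 - 6.22*z - 0.73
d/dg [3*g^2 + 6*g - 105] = 6*g + 6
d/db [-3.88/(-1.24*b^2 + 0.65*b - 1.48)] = (2.522 - 9.6224*b)/(1.24*b^2 - 0.65*b + 1.48)^2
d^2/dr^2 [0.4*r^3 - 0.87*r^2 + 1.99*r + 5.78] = 2.4*r - 1.74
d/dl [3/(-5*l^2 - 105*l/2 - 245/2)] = 6*(4*l + 21)/(5*(2*l^2 + 21*l + 49)^2)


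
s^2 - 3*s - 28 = (s - 7)*(s + 4)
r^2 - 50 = (r - 5*sqrt(2))*(r + 5*sqrt(2))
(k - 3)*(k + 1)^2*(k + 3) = k^4 + 2*k^3 - 8*k^2 - 18*k - 9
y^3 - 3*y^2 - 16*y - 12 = (y - 6)*(y + 1)*(y + 2)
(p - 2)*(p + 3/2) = p^2 - p/2 - 3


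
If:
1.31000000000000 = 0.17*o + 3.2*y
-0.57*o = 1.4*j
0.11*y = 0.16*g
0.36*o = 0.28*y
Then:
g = 0.27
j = -0.12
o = 0.31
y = 0.39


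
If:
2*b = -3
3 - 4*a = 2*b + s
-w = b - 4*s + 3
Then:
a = 45/32 - w/16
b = -3/2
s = w/4 + 3/8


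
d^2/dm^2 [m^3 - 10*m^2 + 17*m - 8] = 6*m - 20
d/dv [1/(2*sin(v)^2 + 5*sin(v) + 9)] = -(4*sin(v) + 5)*cos(v)/(5*sin(v) - cos(2*v) + 10)^2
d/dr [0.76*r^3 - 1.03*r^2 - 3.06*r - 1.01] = 2.28*r^2 - 2.06*r - 3.06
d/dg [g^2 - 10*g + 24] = 2*g - 10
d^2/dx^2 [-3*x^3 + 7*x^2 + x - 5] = 14 - 18*x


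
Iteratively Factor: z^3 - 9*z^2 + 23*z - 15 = (z - 3)*(z^2 - 6*z + 5) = (z - 5)*(z - 3)*(z - 1)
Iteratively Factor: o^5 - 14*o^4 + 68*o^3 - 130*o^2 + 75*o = (o - 5)*(o^4 - 9*o^3 + 23*o^2 - 15*o) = o*(o - 5)*(o^3 - 9*o^2 + 23*o - 15) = o*(o - 5)*(o - 1)*(o^2 - 8*o + 15) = o*(o - 5)^2*(o - 1)*(o - 3)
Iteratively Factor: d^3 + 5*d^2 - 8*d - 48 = (d + 4)*(d^2 + d - 12) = (d + 4)^2*(d - 3)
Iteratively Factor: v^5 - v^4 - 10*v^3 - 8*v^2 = (v + 1)*(v^4 - 2*v^3 - 8*v^2) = v*(v + 1)*(v^3 - 2*v^2 - 8*v) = v^2*(v + 1)*(v^2 - 2*v - 8) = v^2*(v - 4)*(v + 1)*(v + 2)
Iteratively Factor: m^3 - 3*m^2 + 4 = (m + 1)*(m^2 - 4*m + 4) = (m - 2)*(m + 1)*(m - 2)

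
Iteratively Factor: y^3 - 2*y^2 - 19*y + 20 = (y - 1)*(y^2 - y - 20) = (y - 5)*(y - 1)*(y + 4)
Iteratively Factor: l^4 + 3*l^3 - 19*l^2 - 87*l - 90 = (l + 2)*(l^3 + l^2 - 21*l - 45) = (l + 2)*(l + 3)*(l^2 - 2*l - 15) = (l - 5)*(l + 2)*(l + 3)*(l + 3)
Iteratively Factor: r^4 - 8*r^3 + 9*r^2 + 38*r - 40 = (r - 5)*(r^3 - 3*r^2 - 6*r + 8) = (r - 5)*(r - 4)*(r^2 + r - 2) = (r - 5)*(r - 4)*(r - 1)*(r + 2)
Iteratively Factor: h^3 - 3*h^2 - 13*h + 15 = (h - 1)*(h^2 - 2*h - 15) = (h - 5)*(h - 1)*(h + 3)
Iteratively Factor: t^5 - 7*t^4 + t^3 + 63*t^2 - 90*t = (t - 3)*(t^4 - 4*t^3 - 11*t^2 + 30*t) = (t - 5)*(t - 3)*(t^3 + t^2 - 6*t) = t*(t - 5)*(t - 3)*(t^2 + t - 6) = t*(t - 5)*(t - 3)*(t + 3)*(t - 2)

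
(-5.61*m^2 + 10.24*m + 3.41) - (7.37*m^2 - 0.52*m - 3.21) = -12.98*m^2 + 10.76*m + 6.62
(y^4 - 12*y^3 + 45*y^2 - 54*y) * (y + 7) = y^5 - 5*y^4 - 39*y^3 + 261*y^2 - 378*y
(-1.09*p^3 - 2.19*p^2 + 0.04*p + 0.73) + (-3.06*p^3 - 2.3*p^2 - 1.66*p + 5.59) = -4.15*p^3 - 4.49*p^2 - 1.62*p + 6.32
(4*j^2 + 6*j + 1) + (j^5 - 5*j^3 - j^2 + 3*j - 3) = j^5 - 5*j^3 + 3*j^2 + 9*j - 2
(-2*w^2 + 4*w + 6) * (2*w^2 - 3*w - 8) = -4*w^4 + 14*w^3 + 16*w^2 - 50*w - 48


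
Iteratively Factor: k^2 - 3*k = (k)*(k - 3)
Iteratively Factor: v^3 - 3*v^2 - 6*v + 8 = (v + 2)*(v^2 - 5*v + 4) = (v - 4)*(v + 2)*(v - 1)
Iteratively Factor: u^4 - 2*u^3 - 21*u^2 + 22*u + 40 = (u + 4)*(u^3 - 6*u^2 + 3*u + 10) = (u + 1)*(u + 4)*(u^2 - 7*u + 10) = (u - 5)*(u + 1)*(u + 4)*(u - 2)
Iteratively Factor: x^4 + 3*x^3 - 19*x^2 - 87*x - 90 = (x - 5)*(x^3 + 8*x^2 + 21*x + 18) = (x - 5)*(x + 3)*(x^2 + 5*x + 6) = (x - 5)*(x + 3)^2*(x + 2)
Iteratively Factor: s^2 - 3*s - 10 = (s - 5)*(s + 2)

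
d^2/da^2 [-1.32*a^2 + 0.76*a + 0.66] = -2.64000000000000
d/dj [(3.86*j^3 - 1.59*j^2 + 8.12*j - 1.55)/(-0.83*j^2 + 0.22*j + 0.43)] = (-3.2038*j^4 + 1.6984*j^3 + 11.3692*j^2 - 3.9404*j + 3.8326)/(0.6889*j^4 - 0.3652*j^3 - 0.6654*j^2 + 0.1892*j + 0.1849)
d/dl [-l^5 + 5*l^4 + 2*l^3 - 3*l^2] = l*(-5*l^3 + 20*l^2 + 6*l - 6)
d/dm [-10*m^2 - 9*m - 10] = -20*m - 9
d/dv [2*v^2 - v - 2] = 4*v - 1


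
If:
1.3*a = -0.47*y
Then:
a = -0.361538461538462*y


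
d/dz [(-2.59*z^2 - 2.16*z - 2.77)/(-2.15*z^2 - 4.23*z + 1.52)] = (6.3117*z^2 - 19.7846*z - 15.0003)/(4.6225*z^4 + 18.189*z^3 + 11.3569*z^2 - 12.8592*z + 2.3104)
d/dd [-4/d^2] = 8/d^3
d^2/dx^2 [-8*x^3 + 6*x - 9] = -48*x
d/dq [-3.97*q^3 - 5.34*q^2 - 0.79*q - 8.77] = -11.91*q^2 - 10.68*q - 0.79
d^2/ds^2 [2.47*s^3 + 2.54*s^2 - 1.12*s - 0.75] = 14.82*s + 5.08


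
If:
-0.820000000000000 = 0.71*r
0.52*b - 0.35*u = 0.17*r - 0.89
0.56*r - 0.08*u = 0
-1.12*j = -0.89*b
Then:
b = -7.53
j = -5.98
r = -1.15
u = -8.08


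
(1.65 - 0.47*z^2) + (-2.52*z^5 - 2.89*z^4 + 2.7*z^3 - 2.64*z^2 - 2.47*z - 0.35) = -2.52*z^5 - 2.89*z^4 + 2.7*z^3 - 3.11*z^2 - 2.47*z + 1.3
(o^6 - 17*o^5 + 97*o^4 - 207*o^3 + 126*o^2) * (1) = o^6 - 17*o^5 + 97*o^4 - 207*o^3 + 126*o^2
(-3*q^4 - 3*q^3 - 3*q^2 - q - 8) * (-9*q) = 27*q^5 + 27*q^4 + 27*q^3 + 9*q^2 + 72*q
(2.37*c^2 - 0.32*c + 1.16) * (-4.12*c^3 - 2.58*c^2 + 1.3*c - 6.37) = -9.7644*c^5 - 4.7962*c^4 - 0.872599999999999*c^3 - 18.5057*c^2 + 3.5464*c - 7.3892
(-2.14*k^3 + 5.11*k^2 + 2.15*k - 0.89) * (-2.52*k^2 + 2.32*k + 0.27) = 5.3928*k^5 - 17.842*k^4 + 5.8594*k^3 + 8.6105*k^2 - 1.4843*k - 0.2403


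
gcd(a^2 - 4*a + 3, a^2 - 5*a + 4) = a - 1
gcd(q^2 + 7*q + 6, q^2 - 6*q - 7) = q + 1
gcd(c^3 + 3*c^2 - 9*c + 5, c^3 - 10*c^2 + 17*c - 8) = c^2 - 2*c + 1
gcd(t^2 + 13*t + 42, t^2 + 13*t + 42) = t^2 + 13*t + 42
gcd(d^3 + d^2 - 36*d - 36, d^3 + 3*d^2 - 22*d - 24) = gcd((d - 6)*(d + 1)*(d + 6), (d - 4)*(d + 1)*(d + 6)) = d^2 + 7*d + 6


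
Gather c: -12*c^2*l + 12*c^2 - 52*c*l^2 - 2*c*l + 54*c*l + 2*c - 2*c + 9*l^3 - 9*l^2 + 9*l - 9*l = c^2*(12 - 12*l) + c*(-52*l^2 + 52*l) + 9*l^3 - 9*l^2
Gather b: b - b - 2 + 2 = 0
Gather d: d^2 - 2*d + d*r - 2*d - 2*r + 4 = d^2 + d*(r - 4) - 2*r + 4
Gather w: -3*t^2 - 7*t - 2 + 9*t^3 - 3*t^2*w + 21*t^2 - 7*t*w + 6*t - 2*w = 9*t^3 + 18*t^2 - t + w*(-3*t^2 - 7*t - 2) - 2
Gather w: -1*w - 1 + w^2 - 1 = w^2 - w - 2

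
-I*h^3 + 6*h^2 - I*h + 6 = (h - I)*(h + 6*I)*(-I*h + 1)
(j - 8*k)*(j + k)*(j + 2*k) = j^3 - 5*j^2*k - 22*j*k^2 - 16*k^3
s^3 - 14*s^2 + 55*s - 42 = (s - 7)*(s - 6)*(s - 1)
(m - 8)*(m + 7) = m^2 - m - 56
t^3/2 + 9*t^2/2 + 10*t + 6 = (t/2 + 1)*(t + 1)*(t + 6)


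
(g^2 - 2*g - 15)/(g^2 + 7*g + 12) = (g - 5)/(g + 4)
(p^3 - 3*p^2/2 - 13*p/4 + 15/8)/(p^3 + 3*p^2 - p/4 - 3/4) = (4*p^2 - 4*p - 15)/(2*(2*p^2 + 7*p + 3))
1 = 1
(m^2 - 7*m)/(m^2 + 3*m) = (m - 7)/(m + 3)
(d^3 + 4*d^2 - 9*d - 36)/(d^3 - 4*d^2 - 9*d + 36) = (d + 4)/(d - 4)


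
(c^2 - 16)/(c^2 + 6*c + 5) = (c^2 - 16)/(c^2 + 6*c + 5)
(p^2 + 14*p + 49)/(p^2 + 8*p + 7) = (p + 7)/(p + 1)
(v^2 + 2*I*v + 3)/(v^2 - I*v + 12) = (v - I)/(v - 4*I)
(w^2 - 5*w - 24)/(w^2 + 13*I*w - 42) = (w^2 - 5*w - 24)/(w^2 + 13*I*w - 42)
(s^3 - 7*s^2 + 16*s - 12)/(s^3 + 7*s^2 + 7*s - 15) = (s^3 - 7*s^2 + 16*s - 12)/(s^3 + 7*s^2 + 7*s - 15)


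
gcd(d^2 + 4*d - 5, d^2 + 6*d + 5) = d + 5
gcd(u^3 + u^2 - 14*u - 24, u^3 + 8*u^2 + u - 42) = u + 3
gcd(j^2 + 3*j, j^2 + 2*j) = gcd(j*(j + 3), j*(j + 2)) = j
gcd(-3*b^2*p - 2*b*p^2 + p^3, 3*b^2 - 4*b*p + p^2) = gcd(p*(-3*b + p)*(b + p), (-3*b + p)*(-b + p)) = -3*b + p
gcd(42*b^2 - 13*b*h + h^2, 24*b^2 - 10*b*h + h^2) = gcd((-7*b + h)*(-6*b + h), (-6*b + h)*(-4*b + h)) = 6*b - h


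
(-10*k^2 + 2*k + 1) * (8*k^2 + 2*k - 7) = -80*k^4 - 4*k^3 + 82*k^2 - 12*k - 7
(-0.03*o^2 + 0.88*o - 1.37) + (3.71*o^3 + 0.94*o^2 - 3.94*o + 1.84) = 3.71*o^3 + 0.91*o^2 - 3.06*o + 0.47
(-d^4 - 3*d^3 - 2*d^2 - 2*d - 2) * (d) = -d^5 - 3*d^4 - 2*d^3 - 2*d^2 - 2*d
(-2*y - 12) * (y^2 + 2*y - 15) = -2*y^3 - 16*y^2 + 6*y + 180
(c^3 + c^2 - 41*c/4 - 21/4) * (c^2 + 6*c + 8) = c^5 + 7*c^4 + 15*c^3/4 - 235*c^2/4 - 227*c/2 - 42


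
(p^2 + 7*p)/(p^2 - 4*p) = (p + 7)/(p - 4)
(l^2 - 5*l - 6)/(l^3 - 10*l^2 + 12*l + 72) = (l + 1)/(l^2 - 4*l - 12)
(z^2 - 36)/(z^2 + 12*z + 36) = (z - 6)/(z + 6)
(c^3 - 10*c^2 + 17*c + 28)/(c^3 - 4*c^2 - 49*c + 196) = (c + 1)/(c + 7)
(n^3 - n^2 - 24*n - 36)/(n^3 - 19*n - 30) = (n - 6)/(n - 5)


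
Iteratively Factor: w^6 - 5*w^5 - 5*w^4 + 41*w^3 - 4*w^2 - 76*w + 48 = (w - 3)*(w^5 - 2*w^4 - 11*w^3 + 8*w^2 + 20*w - 16) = (w - 3)*(w + 2)*(w^4 - 4*w^3 - 3*w^2 + 14*w - 8) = (w - 3)*(w - 1)*(w + 2)*(w^3 - 3*w^2 - 6*w + 8) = (w - 4)*(w - 3)*(w - 1)*(w + 2)*(w^2 + w - 2) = (w - 4)*(w - 3)*(w - 1)^2*(w + 2)*(w + 2)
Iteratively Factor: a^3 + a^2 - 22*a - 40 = (a - 5)*(a^2 + 6*a + 8) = (a - 5)*(a + 4)*(a + 2)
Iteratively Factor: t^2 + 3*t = (t + 3)*(t)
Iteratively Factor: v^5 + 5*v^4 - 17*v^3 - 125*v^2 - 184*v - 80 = (v + 4)*(v^4 + v^3 - 21*v^2 - 41*v - 20) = (v + 4)^2*(v^3 - 3*v^2 - 9*v - 5) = (v - 5)*(v + 4)^2*(v^2 + 2*v + 1) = (v - 5)*(v + 1)*(v + 4)^2*(v + 1)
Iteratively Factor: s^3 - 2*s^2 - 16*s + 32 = (s - 2)*(s^2 - 16) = (s - 2)*(s + 4)*(s - 4)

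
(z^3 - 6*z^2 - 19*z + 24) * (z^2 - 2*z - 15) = z^5 - 8*z^4 - 22*z^3 + 152*z^2 + 237*z - 360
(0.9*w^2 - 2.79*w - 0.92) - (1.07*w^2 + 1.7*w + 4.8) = -0.17*w^2 - 4.49*w - 5.72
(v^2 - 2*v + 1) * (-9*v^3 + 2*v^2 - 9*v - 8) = -9*v^5 + 20*v^4 - 22*v^3 + 12*v^2 + 7*v - 8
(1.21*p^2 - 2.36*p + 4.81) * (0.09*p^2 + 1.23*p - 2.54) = 0.1089*p^4 + 1.2759*p^3 - 5.5433*p^2 + 11.9107*p - 12.2174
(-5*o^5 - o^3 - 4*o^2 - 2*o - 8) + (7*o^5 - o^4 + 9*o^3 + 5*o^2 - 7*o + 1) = 2*o^5 - o^4 + 8*o^3 + o^2 - 9*o - 7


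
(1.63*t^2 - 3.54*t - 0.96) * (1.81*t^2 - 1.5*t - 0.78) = 2.9503*t^4 - 8.8524*t^3 + 2.301*t^2 + 4.2012*t + 0.7488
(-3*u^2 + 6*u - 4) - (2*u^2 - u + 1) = -5*u^2 + 7*u - 5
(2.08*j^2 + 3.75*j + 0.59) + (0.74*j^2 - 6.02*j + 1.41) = 2.82*j^2 - 2.27*j + 2.0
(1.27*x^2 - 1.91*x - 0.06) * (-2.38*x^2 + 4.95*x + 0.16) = -3.0226*x^4 + 10.8323*x^3 - 9.1085*x^2 - 0.6026*x - 0.0096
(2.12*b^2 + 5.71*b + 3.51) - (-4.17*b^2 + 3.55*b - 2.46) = 6.29*b^2 + 2.16*b + 5.97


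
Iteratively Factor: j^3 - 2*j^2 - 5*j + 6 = (j + 2)*(j^2 - 4*j + 3) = (j - 1)*(j + 2)*(j - 3)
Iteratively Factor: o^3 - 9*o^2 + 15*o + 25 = (o - 5)*(o^2 - 4*o - 5) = (o - 5)*(o + 1)*(o - 5)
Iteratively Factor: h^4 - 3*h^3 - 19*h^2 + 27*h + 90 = (h + 3)*(h^3 - 6*h^2 - h + 30) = (h - 5)*(h + 3)*(h^2 - h - 6) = (h - 5)*(h + 2)*(h + 3)*(h - 3)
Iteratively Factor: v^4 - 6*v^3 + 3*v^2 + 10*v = (v + 1)*(v^3 - 7*v^2 + 10*v) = (v - 5)*(v + 1)*(v^2 - 2*v) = v*(v - 5)*(v + 1)*(v - 2)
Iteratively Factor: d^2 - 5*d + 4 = (d - 1)*(d - 4)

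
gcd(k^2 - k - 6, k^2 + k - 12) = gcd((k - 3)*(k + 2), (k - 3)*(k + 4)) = k - 3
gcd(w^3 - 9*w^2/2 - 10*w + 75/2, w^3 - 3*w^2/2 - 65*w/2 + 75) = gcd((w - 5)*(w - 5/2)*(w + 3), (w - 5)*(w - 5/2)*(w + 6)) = w^2 - 15*w/2 + 25/2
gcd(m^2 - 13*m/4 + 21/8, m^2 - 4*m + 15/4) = m - 3/2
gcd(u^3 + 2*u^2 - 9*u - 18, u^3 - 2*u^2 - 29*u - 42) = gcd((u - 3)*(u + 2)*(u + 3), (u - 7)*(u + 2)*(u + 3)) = u^2 + 5*u + 6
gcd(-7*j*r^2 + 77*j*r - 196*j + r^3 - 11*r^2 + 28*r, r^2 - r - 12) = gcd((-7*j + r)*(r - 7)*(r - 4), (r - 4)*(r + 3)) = r - 4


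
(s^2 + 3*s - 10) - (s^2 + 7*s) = -4*s - 10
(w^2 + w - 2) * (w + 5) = w^3 + 6*w^2 + 3*w - 10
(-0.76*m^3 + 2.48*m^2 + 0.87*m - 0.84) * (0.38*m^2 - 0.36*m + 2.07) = -0.2888*m^5 + 1.216*m^4 - 2.1354*m^3 + 4.5012*m^2 + 2.1033*m - 1.7388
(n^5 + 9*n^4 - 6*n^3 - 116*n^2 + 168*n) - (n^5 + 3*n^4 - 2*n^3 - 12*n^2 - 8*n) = 6*n^4 - 4*n^3 - 104*n^2 + 176*n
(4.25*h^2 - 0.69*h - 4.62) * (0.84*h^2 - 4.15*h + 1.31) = 3.57*h^4 - 18.2171*h^3 + 4.5502*h^2 + 18.2691*h - 6.0522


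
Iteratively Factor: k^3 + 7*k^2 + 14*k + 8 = (k + 2)*(k^2 + 5*k + 4) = (k + 1)*(k + 2)*(k + 4)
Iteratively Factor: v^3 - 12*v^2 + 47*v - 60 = (v - 5)*(v^2 - 7*v + 12) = (v - 5)*(v - 3)*(v - 4)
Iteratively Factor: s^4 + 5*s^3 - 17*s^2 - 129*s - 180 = (s - 5)*(s^3 + 10*s^2 + 33*s + 36) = (s - 5)*(s + 3)*(s^2 + 7*s + 12) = (s - 5)*(s + 3)^2*(s + 4)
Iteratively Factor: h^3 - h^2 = (h)*(h^2 - h) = h*(h - 1)*(h)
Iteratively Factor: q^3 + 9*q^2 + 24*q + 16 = (q + 4)*(q^2 + 5*q + 4) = (q + 1)*(q + 4)*(q + 4)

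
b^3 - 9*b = b*(b - 3)*(b + 3)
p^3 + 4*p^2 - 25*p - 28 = (p - 4)*(p + 1)*(p + 7)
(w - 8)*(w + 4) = w^2 - 4*w - 32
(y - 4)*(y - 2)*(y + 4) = y^3 - 2*y^2 - 16*y + 32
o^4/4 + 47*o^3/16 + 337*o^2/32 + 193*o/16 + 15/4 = (o/4 + 1)*(o + 1/2)*(o + 5/4)*(o + 6)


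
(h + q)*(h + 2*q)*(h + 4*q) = h^3 + 7*h^2*q + 14*h*q^2 + 8*q^3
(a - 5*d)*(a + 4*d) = a^2 - a*d - 20*d^2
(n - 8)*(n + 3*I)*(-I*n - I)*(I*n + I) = n^4 - 6*n^3 + 3*I*n^3 - 15*n^2 - 18*I*n^2 - 8*n - 45*I*n - 24*I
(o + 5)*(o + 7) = o^2 + 12*o + 35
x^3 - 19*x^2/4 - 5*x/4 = x*(x - 5)*(x + 1/4)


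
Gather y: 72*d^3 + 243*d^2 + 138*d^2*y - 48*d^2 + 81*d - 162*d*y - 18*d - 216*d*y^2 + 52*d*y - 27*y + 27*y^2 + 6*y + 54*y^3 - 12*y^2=72*d^3 + 195*d^2 + 63*d + 54*y^3 + y^2*(15 - 216*d) + y*(138*d^2 - 110*d - 21)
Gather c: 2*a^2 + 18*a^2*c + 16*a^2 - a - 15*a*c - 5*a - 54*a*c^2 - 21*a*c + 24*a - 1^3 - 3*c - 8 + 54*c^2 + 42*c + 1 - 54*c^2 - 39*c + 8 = 18*a^2 - 54*a*c^2 + 18*a + c*(18*a^2 - 36*a)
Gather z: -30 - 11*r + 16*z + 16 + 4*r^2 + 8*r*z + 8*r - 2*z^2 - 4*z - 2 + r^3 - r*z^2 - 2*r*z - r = r^3 + 4*r^2 - 4*r + z^2*(-r - 2) + z*(6*r + 12) - 16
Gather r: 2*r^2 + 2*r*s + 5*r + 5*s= 2*r^2 + r*(2*s + 5) + 5*s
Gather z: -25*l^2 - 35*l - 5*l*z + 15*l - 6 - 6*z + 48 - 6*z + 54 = -25*l^2 - 20*l + z*(-5*l - 12) + 96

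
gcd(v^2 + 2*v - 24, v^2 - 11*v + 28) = v - 4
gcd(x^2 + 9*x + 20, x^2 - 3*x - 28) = x + 4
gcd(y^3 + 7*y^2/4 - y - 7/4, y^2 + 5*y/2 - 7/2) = y - 1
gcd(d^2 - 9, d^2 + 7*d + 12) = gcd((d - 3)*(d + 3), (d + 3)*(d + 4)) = d + 3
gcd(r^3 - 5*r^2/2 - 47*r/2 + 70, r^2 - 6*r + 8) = r - 4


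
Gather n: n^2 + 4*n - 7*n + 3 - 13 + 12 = n^2 - 3*n + 2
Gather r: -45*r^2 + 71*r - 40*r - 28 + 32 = -45*r^2 + 31*r + 4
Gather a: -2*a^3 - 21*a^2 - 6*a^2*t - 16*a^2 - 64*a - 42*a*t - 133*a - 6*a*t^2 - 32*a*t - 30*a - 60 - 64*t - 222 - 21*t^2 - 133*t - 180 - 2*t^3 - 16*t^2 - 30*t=-2*a^3 + a^2*(-6*t - 37) + a*(-6*t^2 - 74*t - 227) - 2*t^3 - 37*t^2 - 227*t - 462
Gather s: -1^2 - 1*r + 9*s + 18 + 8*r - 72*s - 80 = 7*r - 63*s - 63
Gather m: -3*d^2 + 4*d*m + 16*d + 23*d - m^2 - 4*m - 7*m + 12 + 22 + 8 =-3*d^2 + 39*d - m^2 + m*(4*d - 11) + 42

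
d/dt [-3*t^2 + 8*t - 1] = 8 - 6*t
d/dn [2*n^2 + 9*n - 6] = 4*n + 9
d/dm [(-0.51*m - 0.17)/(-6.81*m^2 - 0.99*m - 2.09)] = (-3.4731*m^2 - 2.3154*m + 0.8976)/(46.3761*m^4 + 13.4838*m^3 + 29.4459*m^2 + 4.1382*m + 4.3681)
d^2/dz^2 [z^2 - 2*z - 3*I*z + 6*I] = 2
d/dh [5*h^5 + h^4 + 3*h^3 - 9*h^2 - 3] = h*(25*h^3 + 4*h^2 + 9*h - 18)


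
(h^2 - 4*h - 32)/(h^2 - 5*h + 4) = (h^2 - 4*h - 32)/(h^2 - 5*h + 4)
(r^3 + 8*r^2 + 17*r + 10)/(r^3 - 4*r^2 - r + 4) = (r^2 + 7*r + 10)/(r^2 - 5*r + 4)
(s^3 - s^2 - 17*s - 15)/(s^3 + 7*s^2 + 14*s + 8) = (s^2 - 2*s - 15)/(s^2 + 6*s + 8)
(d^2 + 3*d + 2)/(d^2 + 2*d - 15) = (d^2 + 3*d + 2)/(d^2 + 2*d - 15)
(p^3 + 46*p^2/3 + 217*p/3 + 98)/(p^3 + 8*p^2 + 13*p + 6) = (3*p^2 + 28*p + 49)/(3*(p^2 + 2*p + 1))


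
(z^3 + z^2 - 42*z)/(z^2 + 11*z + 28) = z*(z - 6)/(z + 4)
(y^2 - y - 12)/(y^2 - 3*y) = (y^2 - y - 12)/(y*(y - 3))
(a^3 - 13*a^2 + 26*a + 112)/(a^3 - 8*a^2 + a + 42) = (a - 8)/(a - 3)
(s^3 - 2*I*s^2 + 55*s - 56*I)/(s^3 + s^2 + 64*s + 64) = (s^2 + 6*I*s + 7)/(s^2 + s*(1 + 8*I) + 8*I)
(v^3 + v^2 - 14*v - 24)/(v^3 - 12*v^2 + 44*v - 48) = (v^2 + 5*v + 6)/(v^2 - 8*v + 12)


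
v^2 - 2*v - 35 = (v - 7)*(v + 5)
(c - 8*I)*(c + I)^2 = c^3 - 6*I*c^2 + 15*c + 8*I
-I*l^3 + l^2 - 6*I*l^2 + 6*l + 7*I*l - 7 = (l - 1)*(l + 7)*(-I*l + 1)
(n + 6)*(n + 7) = n^2 + 13*n + 42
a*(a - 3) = a^2 - 3*a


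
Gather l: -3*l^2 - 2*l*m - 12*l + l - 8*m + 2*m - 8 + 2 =-3*l^2 + l*(-2*m - 11) - 6*m - 6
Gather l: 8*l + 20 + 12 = 8*l + 32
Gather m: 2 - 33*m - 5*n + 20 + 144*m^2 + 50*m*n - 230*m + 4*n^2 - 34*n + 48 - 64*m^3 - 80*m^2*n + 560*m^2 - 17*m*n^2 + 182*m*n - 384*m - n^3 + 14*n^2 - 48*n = -64*m^3 + m^2*(704 - 80*n) + m*(-17*n^2 + 232*n - 647) - n^3 + 18*n^2 - 87*n + 70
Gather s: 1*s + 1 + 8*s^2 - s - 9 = 8*s^2 - 8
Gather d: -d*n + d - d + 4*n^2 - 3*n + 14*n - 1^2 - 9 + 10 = -d*n + 4*n^2 + 11*n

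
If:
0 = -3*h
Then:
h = 0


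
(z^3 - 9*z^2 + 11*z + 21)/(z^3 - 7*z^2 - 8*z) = (z^2 - 10*z + 21)/(z*(z - 8))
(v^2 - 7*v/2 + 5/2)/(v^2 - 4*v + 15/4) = 2*(v - 1)/(2*v - 3)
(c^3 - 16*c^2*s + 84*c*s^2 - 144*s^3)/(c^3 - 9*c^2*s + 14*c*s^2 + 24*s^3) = (c - 6*s)/(c + s)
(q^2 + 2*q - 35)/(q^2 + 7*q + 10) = (q^2 + 2*q - 35)/(q^2 + 7*q + 10)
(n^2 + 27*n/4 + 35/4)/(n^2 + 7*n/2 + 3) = (4*n^2 + 27*n + 35)/(2*(2*n^2 + 7*n + 6))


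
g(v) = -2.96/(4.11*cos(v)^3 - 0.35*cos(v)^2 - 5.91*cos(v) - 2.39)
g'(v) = -2.96*(12.33*sin(v)*cos(v)^2 - 0.7*sin(v)*cos(v) - 5.91*sin(v))/(4.11*cos(v)^3 - 0.35*cos(v)^2 - 5.91*cos(v) - 2.39)^2 = (-36.4968*cos(v)^2 + 2.072*cos(v) + 17.4936)*sin(v)/(-4.11*cos(v)^3 + 0.35*cos(v)^2 + 5.91*cos(v) + 2.39)^2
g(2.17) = -31.32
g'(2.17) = 435.89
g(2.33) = -17.23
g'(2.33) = -30.12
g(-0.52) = 0.58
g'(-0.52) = 0.16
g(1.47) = 0.99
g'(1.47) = 1.94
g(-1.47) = 0.99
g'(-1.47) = -1.94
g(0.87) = 0.56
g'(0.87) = 0.10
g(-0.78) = 0.56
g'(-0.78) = -0.01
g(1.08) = 0.61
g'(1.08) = 0.39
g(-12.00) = 0.57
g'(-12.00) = -0.14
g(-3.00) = 3.40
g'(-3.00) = 3.79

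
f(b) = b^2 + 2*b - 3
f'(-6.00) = -10.00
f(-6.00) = 21.00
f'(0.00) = 2.00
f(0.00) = -3.00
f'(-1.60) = -1.20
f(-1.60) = -3.64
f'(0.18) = 2.36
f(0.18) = -2.61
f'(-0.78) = 0.44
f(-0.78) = -3.95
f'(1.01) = 4.02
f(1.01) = 0.04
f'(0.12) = 2.24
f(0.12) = -2.75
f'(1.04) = 4.08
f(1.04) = 0.16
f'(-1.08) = -0.16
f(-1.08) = -3.99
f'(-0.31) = 1.38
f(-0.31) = -3.52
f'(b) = 2*b + 2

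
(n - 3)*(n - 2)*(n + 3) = n^3 - 2*n^2 - 9*n + 18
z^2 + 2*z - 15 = (z - 3)*(z + 5)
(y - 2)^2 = y^2 - 4*y + 4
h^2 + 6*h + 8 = (h + 2)*(h + 4)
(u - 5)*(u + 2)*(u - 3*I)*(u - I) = u^4 - 3*u^3 - 4*I*u^3 - 13*u^2 + 12*I*u^2 + 9*u + 40*I*u + 30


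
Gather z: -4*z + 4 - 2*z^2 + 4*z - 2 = 2 - 2*z^2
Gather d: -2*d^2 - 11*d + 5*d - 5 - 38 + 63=-2*d^2 - 6*d + 20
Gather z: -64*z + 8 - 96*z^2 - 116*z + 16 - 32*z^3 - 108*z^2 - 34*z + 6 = -32*z^3 - 204*z^2 - 214*z + 30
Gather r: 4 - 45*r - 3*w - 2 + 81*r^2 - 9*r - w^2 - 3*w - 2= 81*r^2 - 54*r - w^2 - 6*w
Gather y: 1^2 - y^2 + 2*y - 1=-y^2 + 2*y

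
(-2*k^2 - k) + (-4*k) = -2*k^2 - 5*k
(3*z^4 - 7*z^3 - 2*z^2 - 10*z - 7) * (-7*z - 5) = -21*z^5 + 34*z^4 + 49*z^3 + 80*z^2 + 99*z + 35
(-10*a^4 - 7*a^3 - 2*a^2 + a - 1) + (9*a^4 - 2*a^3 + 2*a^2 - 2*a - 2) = -a^4 - 9*a^3 - a - 3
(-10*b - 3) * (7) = -70*b - 21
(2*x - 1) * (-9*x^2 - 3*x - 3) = -18*x^3 + 3*x^2 - 3*x + 3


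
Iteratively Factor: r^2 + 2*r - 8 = (r - 2)*(r + 4)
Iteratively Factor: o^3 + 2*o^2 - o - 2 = (o + 1)*(o^2 + o - 2) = (o - 1)*(o + 1)*(o + 2)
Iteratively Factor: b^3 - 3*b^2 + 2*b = (b - 2)*(b^2 - b) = (b - 2)*(b - 1)*(b)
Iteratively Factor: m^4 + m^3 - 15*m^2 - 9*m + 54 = (m + 3)*(m^3 - 2*m^2 - 9*m + 18) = (m - 3)*(m + 3)*(m^2 + m - 6) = (m - 3)*(m + 3)^2*(m - 2)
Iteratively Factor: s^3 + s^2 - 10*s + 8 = (s - 1)*(s^2 + 2*s - 8) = (s - 1)*(s + 4)*(s - 2)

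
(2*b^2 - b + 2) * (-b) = -2*b^3 + b^2 - 2*b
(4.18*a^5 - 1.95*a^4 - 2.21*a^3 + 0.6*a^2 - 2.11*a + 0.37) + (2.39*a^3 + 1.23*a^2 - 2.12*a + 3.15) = 4.18*a^5 - 1.95*a^4 + 0.18*a^3 + 1.83*a^2 - 4.23*a + 3.52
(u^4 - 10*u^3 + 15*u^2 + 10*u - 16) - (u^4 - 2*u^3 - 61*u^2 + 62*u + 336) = -8*u^3 + 76*u^2 - 52*u - 352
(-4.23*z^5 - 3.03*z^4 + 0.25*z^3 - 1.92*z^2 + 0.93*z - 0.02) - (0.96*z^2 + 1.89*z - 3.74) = -4.23*z^5 - 3.03*z^4 + 0.25*z^3 - 2.88*z^2 - 0.96*z + 3.72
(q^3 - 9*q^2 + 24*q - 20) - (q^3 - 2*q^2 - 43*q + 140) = -7*q^2 + 67*q - 160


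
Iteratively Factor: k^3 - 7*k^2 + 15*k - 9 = (k - 3)*(k^2 - 4*k + 3) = (k - 3)*(k - 1)*(k - 3)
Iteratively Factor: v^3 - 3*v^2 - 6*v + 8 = (v + 2)*(v^2 - 5*v + 4) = (v - 4)*(v + 2)*(v - 1)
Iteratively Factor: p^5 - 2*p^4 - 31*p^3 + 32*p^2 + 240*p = (p - 5)*(p^4 + 3*p^3 - 16*p^2 - 48*p) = (p - 5)*(p + 3)*(p^3 - 16*p) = (p - 5)*(p + 3)*(p + 4)*(p^2 - 4*p) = p*(p - 5)*(p + 3)*(p + 4)*(p - 4)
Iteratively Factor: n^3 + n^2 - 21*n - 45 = (n - 5)*(n^2 + 6*n + 9) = (n - 5)*(n + 3)*(n + 3)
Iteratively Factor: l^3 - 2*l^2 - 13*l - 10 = (l + 2)*(l^2 - 4*l - 5) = (l + 1)*(l + 2)*(l - 5)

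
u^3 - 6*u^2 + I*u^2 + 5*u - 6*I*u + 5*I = (u - 5)*(u - 1)*(u + I)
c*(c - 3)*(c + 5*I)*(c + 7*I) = c^4 - 3*c^3 + 12*I*c^3 - 35*c^2 - 36*I*c^2 + 105*c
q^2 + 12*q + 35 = (q + 5)*(q + 7)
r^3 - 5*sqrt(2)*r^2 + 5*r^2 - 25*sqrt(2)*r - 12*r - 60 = (r + 5)*(r - 6*sqrt(2))*(r + sqrt(2))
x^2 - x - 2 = (x - 2)*(x + 1)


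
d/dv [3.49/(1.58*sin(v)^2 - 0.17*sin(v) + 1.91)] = (0.5933 - 11.0284*sin(v))*cos(v)/(1.58*sin(v)^2 - 0.17*sin(v) + 1.91)^2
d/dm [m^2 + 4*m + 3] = 2*m + 4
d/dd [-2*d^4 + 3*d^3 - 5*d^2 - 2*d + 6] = -8*d^3 + 9*d^2 - 10*d - 2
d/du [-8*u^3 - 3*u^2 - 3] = 6*u*(-4*u - 1)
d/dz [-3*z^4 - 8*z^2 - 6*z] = -12*z^3 - 16*z - 6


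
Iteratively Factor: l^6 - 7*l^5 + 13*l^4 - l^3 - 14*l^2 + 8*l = (l + 1)*(l^5 - 8*l^4 + 21*l^3 - 22*l^2 + 8*l) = (l - 1)*(l + 1)*(l^4 - 7*l^3 + 14*l^2 - 8*l) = l*(l - 1)*(l + 1)*(l^3 - 7*l^2 + 14*l - 8) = l*(l - 2)*(l - 1)*(l + 1)*(l^2 - 5*l + 4) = l*(l - 2)*(l - 1)^2*(l + 1)*(l - 4)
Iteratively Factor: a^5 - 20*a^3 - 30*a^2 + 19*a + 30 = (a + 2)*(a^4 - 2*a^3 - 16*a^2 + 2*a + 15) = (a - 5)*(a + 2)*(a^3 + 3*a^2 - a - 3) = (a - 5)*(a + 2)*(a + 3)*(a^2 - 1) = (a - 5)*(a + 1)*(a + 2)*(a + 3)*(a - 1)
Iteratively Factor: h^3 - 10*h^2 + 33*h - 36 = (h - 3)*(h^2 - 7*h + 12) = (h - 4)*(h - 3)*(h - 3)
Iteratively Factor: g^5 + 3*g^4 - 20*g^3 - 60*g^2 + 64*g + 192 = (g + 4)*(g^4 - g^3 - 16*g^2 + 4*g + 48) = (g + 2)*(g + 4)*(g^3 - 3*g^2 - 10*g + 24) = (g - 2)*(g + 2)*(g + 4)*(g^2 - g - 12) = (g - 2)*(g + 2)*(g + 3)*(g + 4)*(g - 4)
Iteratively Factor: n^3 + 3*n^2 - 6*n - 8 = (n + 4)*(n^2 - n - 2) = (n + 1)*(n + 4)*(n - 2)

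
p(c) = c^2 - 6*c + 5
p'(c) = 2*c - 6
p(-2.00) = 21.00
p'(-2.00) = -10.00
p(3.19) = -3.96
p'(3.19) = 0.38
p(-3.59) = 39.43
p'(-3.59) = -13.18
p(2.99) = -4.00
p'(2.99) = -0.02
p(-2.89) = 30.69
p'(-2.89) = -11.78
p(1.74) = -2.41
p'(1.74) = -2.52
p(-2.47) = 25.92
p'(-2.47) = -10.94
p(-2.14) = 22.42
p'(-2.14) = -10.28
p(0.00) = 5.00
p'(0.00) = -6.00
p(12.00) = 77.00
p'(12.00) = 18.00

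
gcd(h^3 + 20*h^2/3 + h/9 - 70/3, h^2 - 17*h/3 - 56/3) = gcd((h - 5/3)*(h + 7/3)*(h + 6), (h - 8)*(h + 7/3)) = h + 7/3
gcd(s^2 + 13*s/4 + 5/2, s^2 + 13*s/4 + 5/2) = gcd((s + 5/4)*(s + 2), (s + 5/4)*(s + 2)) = s^2 + 13*s/4 + 5/2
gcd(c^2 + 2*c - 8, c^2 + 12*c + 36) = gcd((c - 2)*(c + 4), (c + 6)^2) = 1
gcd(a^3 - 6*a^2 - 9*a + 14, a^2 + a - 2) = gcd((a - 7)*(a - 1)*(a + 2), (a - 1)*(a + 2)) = a^2 + a - 2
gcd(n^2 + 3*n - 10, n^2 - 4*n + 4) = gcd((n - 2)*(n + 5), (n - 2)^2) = n - 2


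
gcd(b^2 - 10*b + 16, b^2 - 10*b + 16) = b^2 - 10*b + 16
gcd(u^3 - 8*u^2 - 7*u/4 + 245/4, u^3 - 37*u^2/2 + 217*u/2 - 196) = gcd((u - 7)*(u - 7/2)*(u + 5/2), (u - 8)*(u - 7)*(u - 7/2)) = u^2 - 21*u/2 + 49/2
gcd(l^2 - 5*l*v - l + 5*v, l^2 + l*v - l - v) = l - 1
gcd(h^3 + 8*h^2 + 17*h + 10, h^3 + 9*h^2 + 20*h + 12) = h^2 + 3*h + 2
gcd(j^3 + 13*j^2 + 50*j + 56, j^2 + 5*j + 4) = j + 4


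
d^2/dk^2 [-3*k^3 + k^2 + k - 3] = 2 - 18*k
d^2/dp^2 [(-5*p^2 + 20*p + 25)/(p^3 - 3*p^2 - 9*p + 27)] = 10*(-p^4 + 6*p^3 + 12*p^2 + 186*p + 117)/(p^7 - 3*p^6 - 27*p^5 + 81*p^4 + 243*p^3 - 729*p^2 - 729*p + 2187)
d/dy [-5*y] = -5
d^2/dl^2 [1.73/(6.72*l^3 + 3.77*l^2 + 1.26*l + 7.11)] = (-(69.7536*l + 13.0442)*(6.72*l^3 + 3.77*l^2 + 1.26*l + 7.11) + 1.73*(20.16*l^2 + 7.54*l + 1.26)*(40.32*l^2 + 15.08*l + 2.52))/(6.72*l^3 + 3.77*l^2 + 1.26*l + 7.11)^3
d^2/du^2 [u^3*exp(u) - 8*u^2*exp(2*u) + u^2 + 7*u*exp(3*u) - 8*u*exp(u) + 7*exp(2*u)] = u^3*exp(u) - 32*u^2*exp(2*u) + 6*u^2*exp(u) + 63*u*exp(3*u) - 64*u*exp(2*u) - 2*u*exp(u) + 42*exp(3*u) + 12*exp(2*u) - 16*exp(u) + 2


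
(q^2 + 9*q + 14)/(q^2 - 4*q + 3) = (q^2 + 9*q + 14)/(q^2 - 4*q + 3)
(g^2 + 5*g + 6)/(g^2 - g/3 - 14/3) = 3*(g + 3)/(3*g - 7)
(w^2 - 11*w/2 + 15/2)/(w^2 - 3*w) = (w - 5/2)/w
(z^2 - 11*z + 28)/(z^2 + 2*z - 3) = (z^2 - 11*z + 28)/(z^2 + 2*z - 3)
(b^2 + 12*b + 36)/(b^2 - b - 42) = (b + 6)/(b - 7)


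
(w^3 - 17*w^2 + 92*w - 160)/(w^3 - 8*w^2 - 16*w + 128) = (w - 5)/(w + 4)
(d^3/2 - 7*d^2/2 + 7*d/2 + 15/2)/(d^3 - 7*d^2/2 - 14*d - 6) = (-d^3 + 7*d^2 - 7*d - 15)/(-2*d^3 + 7*d^2 + 28*d + 12)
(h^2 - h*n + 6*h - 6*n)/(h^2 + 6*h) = (h - n)/h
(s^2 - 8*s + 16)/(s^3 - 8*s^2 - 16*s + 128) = (s - 4)/(s^2 - 4*s - 32)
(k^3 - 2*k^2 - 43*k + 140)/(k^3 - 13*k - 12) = (k^2 + 2*k - 35)/(k^2 + 4*k + 3)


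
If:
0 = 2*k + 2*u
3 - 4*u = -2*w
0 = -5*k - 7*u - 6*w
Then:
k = -9/14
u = 9/14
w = -3/14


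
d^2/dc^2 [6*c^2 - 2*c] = 12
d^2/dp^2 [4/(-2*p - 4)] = -4/(p + 2)^3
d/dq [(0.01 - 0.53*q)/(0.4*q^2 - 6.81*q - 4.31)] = (0.212*q^2 - 0.008*q + 2.3524)/(0.16*q^4 - 5.448*q^3 + 42.9281*q^2 + 58.7022*q + 18.5761)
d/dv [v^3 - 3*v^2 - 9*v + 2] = 3*v^2 - 6*v - 9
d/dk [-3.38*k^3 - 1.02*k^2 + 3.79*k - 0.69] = -10.14*k^2 - 2.04*k + 3.79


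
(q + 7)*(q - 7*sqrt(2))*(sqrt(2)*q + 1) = sqrt(2)*q^3 - 13*q^2 + 7*sqrt(2)*q^2 - 91*q - 7*sqrt(2)*q - 49*sqrt(2)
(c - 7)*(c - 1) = c^2 - 8*c + 7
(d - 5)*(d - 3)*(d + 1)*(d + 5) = d^4 - 2*d^3 - 28*d^2 + 50*d + 75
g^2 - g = g*(g - 1)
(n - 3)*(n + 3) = n^2 - 9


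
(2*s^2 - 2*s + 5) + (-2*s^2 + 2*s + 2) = 7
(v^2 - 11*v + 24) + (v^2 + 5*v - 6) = 2*v^2 - 6*v + 18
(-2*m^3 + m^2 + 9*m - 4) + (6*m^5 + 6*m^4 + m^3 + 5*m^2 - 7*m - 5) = 6*m^5 + 6*m^4 - m^3 + 6*m^2 + 2*m - 9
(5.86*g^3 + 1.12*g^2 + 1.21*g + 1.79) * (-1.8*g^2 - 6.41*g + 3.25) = -10.548*g^5 - 39.5786*g^4 + 9.6878*g^3 - 7.3381*g^2 - 7.5414*g + 5.8175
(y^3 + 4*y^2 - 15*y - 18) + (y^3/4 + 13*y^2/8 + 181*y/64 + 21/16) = 5*y^3/4 + 45*y^2/8 - 779*y/64 - 267/16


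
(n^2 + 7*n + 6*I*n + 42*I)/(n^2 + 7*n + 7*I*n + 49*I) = (n + 6*I)/(n + 7*I)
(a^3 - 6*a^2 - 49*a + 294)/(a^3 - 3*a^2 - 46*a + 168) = (a - 7)/(a - 4)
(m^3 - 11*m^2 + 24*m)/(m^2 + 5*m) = (m^2 - 11*m + 24)/(m + 5)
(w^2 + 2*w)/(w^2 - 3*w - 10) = w/(w - 5)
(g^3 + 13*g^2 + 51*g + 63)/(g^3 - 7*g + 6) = (g^2 + 10*g + 21)/(g^2 - 3*g + 2)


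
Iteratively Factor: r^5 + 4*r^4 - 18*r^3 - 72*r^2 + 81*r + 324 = (r + 3)*(r^4 + r^3 - 21*r^2 - 9*r + 108) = (r - 3)*(r + 3)*(r^3 + 4*r^2 - 9*r - 36) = (r - 3)*(r + 3)*(r + 4)*(r^2 - 9) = (r - 3)*(r + 3)^2*(r + 4)*(r - 3)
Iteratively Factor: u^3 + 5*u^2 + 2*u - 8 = (u + 4)*(u^2 + u - 2) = (u - 1)*(u + 4)*(u + 2)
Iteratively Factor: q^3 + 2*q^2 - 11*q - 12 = (q - 3)*(q^2 + 5*q + 4) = (q - 3)*(q + 4)*(q + 1)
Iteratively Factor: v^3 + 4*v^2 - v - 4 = (v - 1)*(v^2 + 5*v + 4) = (v - 1)*(v + 1)*(v + 4)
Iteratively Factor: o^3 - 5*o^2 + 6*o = (o)*(o^2 - 5*o + 6) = o*(o - 2)*(o - 3)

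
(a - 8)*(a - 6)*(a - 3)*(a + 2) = a^4 - 15*a^3 + 56*a^2 + 36*a - 288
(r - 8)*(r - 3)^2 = r^3 - 14*r^2 + 57*r - 72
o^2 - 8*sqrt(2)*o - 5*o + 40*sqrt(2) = (o - 5)*(o - 8*sqrt(2))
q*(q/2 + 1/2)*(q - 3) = q^3/2 - q^2 - 3*q/2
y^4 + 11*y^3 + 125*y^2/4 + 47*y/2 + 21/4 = (y + 1/2)^2*(y + 3)*(y + 7)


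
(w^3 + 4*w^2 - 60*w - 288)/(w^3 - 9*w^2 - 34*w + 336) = (w + 6)/(w - 7)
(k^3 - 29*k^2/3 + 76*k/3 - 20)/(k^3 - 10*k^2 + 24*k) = (3*k^2 - 11*k + 10)/(3*k*(k - 4))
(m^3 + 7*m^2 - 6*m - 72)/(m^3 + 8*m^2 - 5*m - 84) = (m + 6)/(m + 7)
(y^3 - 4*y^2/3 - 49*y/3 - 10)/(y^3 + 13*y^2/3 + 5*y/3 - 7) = (3*y^2 - 13*y - 10)/(3*y^2 + 4*y - 7)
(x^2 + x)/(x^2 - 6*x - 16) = x*(x + 1)/(x^2 - 6*x - 16)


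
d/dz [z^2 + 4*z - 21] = 2*z + 4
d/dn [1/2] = 0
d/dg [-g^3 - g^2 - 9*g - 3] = -3*g^2 - 2*g - 9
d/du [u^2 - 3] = 2*u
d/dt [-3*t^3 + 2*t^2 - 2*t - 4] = -9*t^2 + 4*t - 2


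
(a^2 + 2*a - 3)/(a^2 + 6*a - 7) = (a + 3)/(a + 7)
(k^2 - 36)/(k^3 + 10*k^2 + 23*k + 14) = (k^2 - 36)/(k^3 + 10*k^2 + 23*k + 14)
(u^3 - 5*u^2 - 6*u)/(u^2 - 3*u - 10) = u*(-u^2 + 5*u + 6)/(-u^2 + 3*u + 10)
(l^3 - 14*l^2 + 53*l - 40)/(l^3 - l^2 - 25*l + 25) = (l - 8)/(l + 5)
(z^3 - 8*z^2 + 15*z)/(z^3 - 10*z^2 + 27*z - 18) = z*(z - 5)/(z^2 - 7*z + 6)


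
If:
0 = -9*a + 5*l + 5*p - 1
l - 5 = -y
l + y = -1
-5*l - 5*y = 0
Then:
No Solution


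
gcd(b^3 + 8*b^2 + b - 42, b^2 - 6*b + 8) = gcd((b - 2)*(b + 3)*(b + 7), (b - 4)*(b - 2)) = b - 2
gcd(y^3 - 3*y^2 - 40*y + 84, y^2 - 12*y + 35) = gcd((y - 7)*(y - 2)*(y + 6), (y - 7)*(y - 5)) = y - 7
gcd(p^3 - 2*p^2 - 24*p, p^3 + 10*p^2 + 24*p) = p^2 + 4*p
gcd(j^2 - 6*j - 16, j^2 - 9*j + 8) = j - 8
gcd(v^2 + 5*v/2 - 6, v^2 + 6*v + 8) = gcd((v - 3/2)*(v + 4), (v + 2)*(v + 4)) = v + 4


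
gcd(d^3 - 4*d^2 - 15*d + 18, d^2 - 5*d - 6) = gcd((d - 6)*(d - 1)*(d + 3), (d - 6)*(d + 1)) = d - 6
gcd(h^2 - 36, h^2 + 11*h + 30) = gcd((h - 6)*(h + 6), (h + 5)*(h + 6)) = h + 6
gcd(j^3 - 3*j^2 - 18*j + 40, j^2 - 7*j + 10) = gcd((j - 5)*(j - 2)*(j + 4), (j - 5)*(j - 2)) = j^2 - 7*j + 10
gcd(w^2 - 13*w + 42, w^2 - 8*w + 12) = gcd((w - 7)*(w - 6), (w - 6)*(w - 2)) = w - 6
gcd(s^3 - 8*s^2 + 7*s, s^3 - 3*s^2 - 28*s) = s^2 - 7*s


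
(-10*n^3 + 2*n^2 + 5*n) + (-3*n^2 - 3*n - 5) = -10*n^3 - n^2 + 2*n - 5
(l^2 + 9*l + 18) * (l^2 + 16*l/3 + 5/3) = l^4 + 43*l^3/3 + 203*l^2/3 + 111*l + 30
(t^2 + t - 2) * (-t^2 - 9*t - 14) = -t^4 - 10*t^3 - 21*t^2 + 4*t + 28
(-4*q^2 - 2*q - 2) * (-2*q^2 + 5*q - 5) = 8*q^4 - 16*q^3 + 14*q^2 + 10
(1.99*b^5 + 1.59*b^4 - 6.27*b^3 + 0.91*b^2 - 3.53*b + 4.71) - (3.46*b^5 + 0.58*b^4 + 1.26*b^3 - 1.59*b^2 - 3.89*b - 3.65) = -1.47*b^5 + 1.01*b^4 - 7.53*b^3 + 2.5*b^2 + 0.36*b + 8.36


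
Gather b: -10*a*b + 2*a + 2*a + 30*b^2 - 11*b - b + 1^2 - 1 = 4*a + 30*b^2 + b*(-10*a - 12)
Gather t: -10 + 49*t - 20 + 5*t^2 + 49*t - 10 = 5*t^2 + 98*t - 40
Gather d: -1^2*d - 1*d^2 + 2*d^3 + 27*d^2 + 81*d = 2*d^3 + 26*d^2 + 80*d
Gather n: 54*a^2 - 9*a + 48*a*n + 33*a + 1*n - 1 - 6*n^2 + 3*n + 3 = 54*a^2 + 24*a - 6*n^2 + n*(48*a + 4) + 2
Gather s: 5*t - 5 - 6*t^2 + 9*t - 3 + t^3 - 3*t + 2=t^3 - 6*t^2 + 11*t - 6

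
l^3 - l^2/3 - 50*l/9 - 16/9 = (l - 8/3)*(l + 1/3)*(l + 2)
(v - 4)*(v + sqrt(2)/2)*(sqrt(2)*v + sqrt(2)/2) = sqrt(2)*v^3 - 7*sqrt(2)*v^2/2 + v^2 - 7*v/2 - 2*sqrt(2)*v - 2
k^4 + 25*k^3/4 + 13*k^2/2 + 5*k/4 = k*(k + 1/4)*(k + 1)*(k + 5)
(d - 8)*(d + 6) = d^2 - 2*d - 48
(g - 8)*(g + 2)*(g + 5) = g^3 - g^2 - 46*g - 80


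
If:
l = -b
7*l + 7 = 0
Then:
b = 1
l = -1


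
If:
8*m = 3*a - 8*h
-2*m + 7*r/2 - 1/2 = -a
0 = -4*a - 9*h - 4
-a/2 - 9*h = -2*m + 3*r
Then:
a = -932/1157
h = -100/1157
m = -499/2314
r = 289/1157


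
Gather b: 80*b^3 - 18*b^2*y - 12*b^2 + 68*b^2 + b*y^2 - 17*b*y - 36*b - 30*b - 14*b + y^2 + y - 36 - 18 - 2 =80*b^3 + b^2*(56 - 18*y) + b*(y^2 - 17*y - 80) + y^2 + y - 56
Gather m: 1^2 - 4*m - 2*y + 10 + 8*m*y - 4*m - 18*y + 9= m*(8*y - 8) - 20*y + 20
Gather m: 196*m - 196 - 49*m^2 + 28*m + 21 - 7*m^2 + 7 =-56*m^2 + 224*m - 168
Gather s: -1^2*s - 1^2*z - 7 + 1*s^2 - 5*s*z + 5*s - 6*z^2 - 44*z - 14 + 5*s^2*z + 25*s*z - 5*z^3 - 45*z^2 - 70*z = s^2*(5*z + 1) + s*(20*z + 4) - 5*z^3 - 51*z^2 - 115*z - 21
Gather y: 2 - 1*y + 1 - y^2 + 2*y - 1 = -y^2 + y + 2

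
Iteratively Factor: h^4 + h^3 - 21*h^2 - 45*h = (h + 3)*(h^3 - 2*h^2 - 15*h) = (h + 3)^2*(h^2 - 5*h) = (h - 5)*(h + 3)^2*(h)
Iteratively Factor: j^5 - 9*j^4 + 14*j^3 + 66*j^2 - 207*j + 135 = (j + 3)*(j^4 - 12*j^3 + 50*j^2 - 84*j + 45) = (j - 3)*(j + 3)*(j^3 - 9*j^2 + 23*j - 15) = (j - 5)*(j - 3)*(j + 3)*(j^2 - 4*j + 3) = (j - 5)*(j - 3)^2*(j + 3)*(j - 1)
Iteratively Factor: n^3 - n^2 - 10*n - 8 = (n + 2)*(n^2 - 3*n - 4) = (n + 1)*(n + 2)*(n - 4)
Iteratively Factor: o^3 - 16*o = (o - 4)*(o^2 + 4*o) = (o - 4)*(o + 4)*(o)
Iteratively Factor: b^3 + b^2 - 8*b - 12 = (b - 3)*(b^2 + 4*b + 4) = (b - 3)*(b + 2)*(b + 2)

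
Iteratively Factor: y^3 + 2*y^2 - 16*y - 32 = (y - 4)*(y^2 + 6*y + 8) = (y - 4)*(y + 2)*(y + 4)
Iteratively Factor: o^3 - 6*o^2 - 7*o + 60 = (o + 3)*(o^2 - 9*o + 20) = (o - 4)*(o + 3)*(o - 5)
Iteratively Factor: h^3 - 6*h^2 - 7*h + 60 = (h - 5)*(h^2 - h - 12) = (h - 5)*(h - 4)*(h + 3)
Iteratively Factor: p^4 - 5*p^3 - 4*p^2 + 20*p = (p - 2)*(p^3 - 3*p^2 - 10*p) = p*(p - 2)*(p^2 - 3*p - 10) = p*(p - 2)*(p + 2)*(p - 5)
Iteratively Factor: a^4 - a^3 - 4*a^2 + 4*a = (a)*(a^3 - a^2 - 4*a + 4) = a*(a - 1)*(a^2 - 4) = a*(a - 2)*(a - 1)*(a + 2)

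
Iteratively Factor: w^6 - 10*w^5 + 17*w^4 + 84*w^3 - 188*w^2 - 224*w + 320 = (w + 2)*(w^5 - 12*w^4 + 41*w^3 + 2*w^2 - 192*w + 160) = (w + 2)^2*(w^4 - 14*w^3 + 69*w^2 - 136*w + 80) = (w - 5)*(w + 2)^2*(w^3 - 9*w^2 + 24*w - 16) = (w - 5)*(w - 4)*(w + 2)^2*(w^2 - 5*w + 4) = (w - 5)*(w - 4)*(w - 1)*(w + 2)^2*(w - 4)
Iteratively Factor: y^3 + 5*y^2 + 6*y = (y + 3)*(y^2 + 2*y) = y*(y + 3)*(y + 2)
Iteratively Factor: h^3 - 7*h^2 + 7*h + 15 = (h - 3)*(h^2 - 4*h - 5) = (h - 5)*(h - 3)*(h + 1)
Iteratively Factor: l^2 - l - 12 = (l - 4)*(l + 3)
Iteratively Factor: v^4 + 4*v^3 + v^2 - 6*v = (v + 2)*(v^3 + 2*v^2 - 3*v) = (v + 2)*(v + 3)*(v^2 - v) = (v - 1)*(v + 2)*(v + 3)*(v)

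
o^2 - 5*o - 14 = (o - 7)*(o + 2)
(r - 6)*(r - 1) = r^2 - 7*r + 6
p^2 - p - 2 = (p - 2)*(p + 1)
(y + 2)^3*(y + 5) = y^4 + 11*y^3 + 42*y^2 + 68*y + 40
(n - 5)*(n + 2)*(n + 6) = n^3 + 3*n^2 - 28*n - 60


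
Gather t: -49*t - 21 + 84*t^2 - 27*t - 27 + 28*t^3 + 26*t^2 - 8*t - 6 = 28*t^3 + 110*t^2 - 84*t - 54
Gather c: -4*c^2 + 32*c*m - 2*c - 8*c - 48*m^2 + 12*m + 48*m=-4*c^2 + c*(32*m - 10) - 48*m^2 + 60*m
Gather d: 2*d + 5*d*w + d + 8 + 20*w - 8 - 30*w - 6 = d*(5*w + 3) - 10*w - 6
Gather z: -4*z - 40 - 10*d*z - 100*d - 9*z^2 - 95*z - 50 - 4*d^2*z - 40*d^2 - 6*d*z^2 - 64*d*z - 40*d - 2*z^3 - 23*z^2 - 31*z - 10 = -40*d^2 - 140*d - 2*z^3 + z^2*(-6*d - 32) + z*(-4*d^2 - 74*d - 130) - 100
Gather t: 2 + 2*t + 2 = 2*t + 4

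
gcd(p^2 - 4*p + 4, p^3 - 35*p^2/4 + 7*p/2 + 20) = p - 2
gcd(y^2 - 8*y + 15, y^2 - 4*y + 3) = y - 3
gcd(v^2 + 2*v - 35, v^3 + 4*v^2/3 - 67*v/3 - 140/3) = v - 5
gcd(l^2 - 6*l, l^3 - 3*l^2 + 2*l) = l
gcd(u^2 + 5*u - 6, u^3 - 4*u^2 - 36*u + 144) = u + 6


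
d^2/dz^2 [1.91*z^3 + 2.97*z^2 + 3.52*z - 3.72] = 11.46*z + 5.94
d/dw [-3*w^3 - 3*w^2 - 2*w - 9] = -9*w^2 - 6*w - 2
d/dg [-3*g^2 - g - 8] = -6*g - 1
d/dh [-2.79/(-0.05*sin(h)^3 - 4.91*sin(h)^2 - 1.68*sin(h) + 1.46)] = (-27.3978*sin(h) + 0.20925*cos(2*h) - 4.89645)*cos(h)/(0.05*sin(h)^3 + 4.91*sin(h)^2 + 1.68*sin(h) - 1.46)^2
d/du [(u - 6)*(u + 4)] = 2*u - 2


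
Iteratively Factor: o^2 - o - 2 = (o - 2)*(o + 1)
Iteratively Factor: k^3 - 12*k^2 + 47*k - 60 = (k - 5)*(k^2 - 7*k + 12) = (k - 5)*(k - 4)*(k - 3)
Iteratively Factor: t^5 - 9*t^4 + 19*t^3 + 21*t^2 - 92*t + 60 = (t + 2)*(t^4 - 11*t^3 + 41*t^2 - 61*t + 30) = (t - 2)*(t + 2)*(t^3 - 9*t^2 + 23*t - 15) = (t - 2)*(t - 1)*(t + 2)*(t^2 - 8*t + 15) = (t - 5)*(t - 2)*(t - 1)*(t + 2)*(t - 3)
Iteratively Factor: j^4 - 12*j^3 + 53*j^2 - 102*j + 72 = (j - 2)*(j^3 - 10*j^2 + 33*j - 36) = (j - 4)*(j - 2)*(j^2 - 6*j + 9) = (j - 4)*(j - 3)*(j - 2)*(j - 3)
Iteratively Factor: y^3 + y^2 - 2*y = (y)*(y^2 + y - 2) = y*(y - 1)*(y + 2)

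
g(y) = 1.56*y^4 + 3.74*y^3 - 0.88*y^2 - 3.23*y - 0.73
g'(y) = 6.24*y^3 + 11.22*y^2 - 1.76*y - 3.23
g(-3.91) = 139.49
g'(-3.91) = -197.82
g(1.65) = 19.91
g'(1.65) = 52.44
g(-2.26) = -0.40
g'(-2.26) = -13.97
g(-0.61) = 0.28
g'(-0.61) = 0.60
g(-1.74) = -3.18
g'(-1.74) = 0.93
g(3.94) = 577.56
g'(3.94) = 545.67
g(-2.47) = 3.59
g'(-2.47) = -24.46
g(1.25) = 4.97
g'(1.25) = 24.29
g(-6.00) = 1200.89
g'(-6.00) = -936.59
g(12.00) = 38644.67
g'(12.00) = 12374.05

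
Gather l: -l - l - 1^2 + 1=-2*l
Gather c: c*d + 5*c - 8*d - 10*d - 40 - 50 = c*(d + 5) - 18*d - 90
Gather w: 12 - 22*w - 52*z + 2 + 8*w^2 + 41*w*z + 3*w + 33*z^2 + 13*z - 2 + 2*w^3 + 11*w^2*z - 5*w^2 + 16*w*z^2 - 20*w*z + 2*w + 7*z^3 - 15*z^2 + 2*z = 2*w^3 + w^2*(11*z + 3) + w*(16*z^2 + 21*z - 17) + 7*z^3 + 18*z^2 - 37*z + 12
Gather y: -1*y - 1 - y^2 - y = -y^2 - 2*y - 1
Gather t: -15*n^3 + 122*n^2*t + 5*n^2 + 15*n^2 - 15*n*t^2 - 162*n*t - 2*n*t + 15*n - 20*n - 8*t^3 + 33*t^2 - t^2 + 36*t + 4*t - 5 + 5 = -15*n^3 + 20*n^2 - 5*n - 8*t^3 + t^2*(32 - 15*n) + t*(122*n^2 - 164*n + 40)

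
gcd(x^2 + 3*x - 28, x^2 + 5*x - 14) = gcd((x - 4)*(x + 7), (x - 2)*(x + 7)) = x + 7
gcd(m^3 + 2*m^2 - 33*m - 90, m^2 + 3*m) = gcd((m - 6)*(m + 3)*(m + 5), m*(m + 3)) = m + 3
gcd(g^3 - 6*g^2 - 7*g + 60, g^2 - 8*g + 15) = g - 5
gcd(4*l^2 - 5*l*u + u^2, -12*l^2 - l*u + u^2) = -4*l + u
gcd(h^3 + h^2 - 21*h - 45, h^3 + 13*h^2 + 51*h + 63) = h^2 + 6*h + 9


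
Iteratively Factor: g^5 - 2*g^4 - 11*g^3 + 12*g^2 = (g)*(g^4 - 2*g^3 - 11*g^2 + 12*g) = g*(g - 4)*(g^3 + 2*g^2 - 3*g) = g*(g - 4)*(g - 1)*(g^2 + 3*g) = g^2*(g - 4)*(g - 1)*(g + 3)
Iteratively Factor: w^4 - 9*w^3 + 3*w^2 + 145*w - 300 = (w - 3)*(w^3 - 6*w^2 - 15*w + 100) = (w - 5)*(w - 3)*(w^2 - w - 20) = (w - 5)^2*(w - 3)*(w + 4)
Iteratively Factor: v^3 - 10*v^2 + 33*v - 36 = (v - 3)*(v^2 - 7*v + 12) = (v - 3)^2*(v - 4)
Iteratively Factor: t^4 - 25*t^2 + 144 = (t + 3)*(t^3 - 3*t^2 - 16*t + 48) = (t - 3)*(t + 3)*(t^2 - 16) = (t - 3)*(t + 3)*(t + 4)*(t - 4)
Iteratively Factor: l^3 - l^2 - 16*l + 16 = (l - 1)*(l^2 - 16) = (l - 1)*(l + 4)*(l - 4)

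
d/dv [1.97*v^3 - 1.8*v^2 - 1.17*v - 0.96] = 5.91*v^2 - 3.6*v - 1.17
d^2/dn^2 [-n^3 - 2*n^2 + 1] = -6*n - 4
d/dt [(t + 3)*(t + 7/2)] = 2*t + 13/2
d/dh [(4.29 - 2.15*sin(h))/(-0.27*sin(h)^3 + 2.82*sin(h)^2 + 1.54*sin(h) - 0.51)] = (-1.161*sin(h)^3 + 9.5379*sin(h)^2 - 24.1956*sin(h) - 5.5101)*cos(h)/(0.0729*sin(h)^6 - 1.5228*sin(h)^5 + 7.1208*sin(h)^4 + 8.961*sin(h)^3 - 0.5048*sin(h)^2 - 1.5708*sin(h) + 0.2601)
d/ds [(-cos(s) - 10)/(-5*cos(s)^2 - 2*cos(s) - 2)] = (5*cos(s)^2 + 100*cos(s) + 18)*sin(s)/(-5*sin(s)^2 + 2*cos(s) + 7)^2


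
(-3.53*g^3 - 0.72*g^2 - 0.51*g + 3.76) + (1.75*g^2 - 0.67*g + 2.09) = -3.53*g^3 + 1.03*g^2 - 1.18*g + 5.85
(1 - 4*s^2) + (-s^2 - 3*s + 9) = -5*s^2 - 3*s + 10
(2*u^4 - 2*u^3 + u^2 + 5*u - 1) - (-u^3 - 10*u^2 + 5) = 2*u^4 - u^3 + 11*u^2 + 5*u - 6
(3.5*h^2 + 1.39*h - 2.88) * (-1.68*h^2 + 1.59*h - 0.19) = -5.88*h^4 + 3.2298*h^3 + 6.3835*h^2 - 4.8433*h + 0.5472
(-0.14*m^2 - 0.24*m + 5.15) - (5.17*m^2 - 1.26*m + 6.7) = -5.31*m^2 + 1.02*m - 1.55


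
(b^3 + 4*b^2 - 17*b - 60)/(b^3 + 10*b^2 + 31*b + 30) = (b - 4)/(b + 2)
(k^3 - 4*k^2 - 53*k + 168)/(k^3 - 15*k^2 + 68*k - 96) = (k + 7)/(k - 4)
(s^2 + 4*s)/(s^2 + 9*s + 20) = s/(s + 5)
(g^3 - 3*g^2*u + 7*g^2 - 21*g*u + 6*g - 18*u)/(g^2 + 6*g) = g - 3*u + 1 - 3*u/g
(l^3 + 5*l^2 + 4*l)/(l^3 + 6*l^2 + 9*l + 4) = l/(l + 1)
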